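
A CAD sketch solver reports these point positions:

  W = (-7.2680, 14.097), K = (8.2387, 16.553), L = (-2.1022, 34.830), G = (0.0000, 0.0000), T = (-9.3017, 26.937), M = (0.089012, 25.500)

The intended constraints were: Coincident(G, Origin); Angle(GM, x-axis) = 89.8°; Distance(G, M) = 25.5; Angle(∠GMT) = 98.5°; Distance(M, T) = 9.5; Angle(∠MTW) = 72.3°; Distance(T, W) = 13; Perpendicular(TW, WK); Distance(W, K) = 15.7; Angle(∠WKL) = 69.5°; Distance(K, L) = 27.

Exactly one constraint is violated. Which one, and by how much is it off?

Distance(K, L) = 27 — off by 6.00.

G = (0.00, 0.00) ✓; GM at 89.80° ✓; |GM| = 25.50 ✓; ∠GMT = 98.50° ✓; |MT| = 9.500 ✓; ∠MTW = 72.30° ✓; |TW| = 13.00 ✓; ∠(TW, WK) = 90.00° ✓; |WK| = 15.70 ✓; ∠WKL = 69.50° ✓; |KL| = 21.00 ✗.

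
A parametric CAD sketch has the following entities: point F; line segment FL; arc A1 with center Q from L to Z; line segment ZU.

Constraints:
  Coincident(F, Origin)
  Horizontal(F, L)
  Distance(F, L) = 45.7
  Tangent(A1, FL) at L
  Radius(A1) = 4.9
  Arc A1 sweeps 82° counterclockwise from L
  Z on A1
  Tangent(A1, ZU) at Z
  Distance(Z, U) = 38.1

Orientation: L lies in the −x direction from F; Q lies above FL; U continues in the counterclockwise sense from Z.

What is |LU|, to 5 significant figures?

43.159

F is at the origin; FL is horizontal with |FL| = 45.7 and L on the −x side, so L = (-45.700, 0.0000). Tangency of A1 to FL means the radius QL is perpendicular to FL, so Q = L + (0, 4.9) = (-45.700, 4.9000). On A1, L sits at bearing -90° from Q; an 82° counterclockwise sweep puts Z at bearing -8°, so Z = Q + 4.9·(cos -8°, sin -8°) = (-40.848, 4.2181). Tangency of A1 to ZU means the radius QZ is perpendicular to ZU, so ZU runs along (−sin -8°, cos -8°); with |ZU| = 38.1, U = (-35.545, 41.947). Then |LU| = |U − L| = 43.159.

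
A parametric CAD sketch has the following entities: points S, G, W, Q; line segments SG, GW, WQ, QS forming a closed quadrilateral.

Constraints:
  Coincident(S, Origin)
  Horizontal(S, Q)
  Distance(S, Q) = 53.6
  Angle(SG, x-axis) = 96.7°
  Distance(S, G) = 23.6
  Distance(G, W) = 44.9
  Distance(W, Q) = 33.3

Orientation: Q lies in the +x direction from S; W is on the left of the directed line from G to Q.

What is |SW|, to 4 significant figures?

51.82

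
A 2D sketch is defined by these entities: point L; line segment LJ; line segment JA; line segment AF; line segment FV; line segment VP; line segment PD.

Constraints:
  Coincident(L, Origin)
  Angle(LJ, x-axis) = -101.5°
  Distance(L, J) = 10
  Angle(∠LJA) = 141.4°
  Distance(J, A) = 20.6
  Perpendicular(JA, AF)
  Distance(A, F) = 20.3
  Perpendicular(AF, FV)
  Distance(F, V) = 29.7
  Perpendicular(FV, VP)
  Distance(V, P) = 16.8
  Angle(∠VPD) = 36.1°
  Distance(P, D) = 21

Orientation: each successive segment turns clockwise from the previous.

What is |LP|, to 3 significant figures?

3.03

AF ⟂ FV, so FV runs at 39.9°; with |FV| = 29.7, V = (-8.03, 11.6). The perpendicularity gives VP at right angles to FV, so VP runs at -50.1°; with |VP| = 16.8, P = (2.74, -1.28). Then |LP| = |P − L| = 3.03.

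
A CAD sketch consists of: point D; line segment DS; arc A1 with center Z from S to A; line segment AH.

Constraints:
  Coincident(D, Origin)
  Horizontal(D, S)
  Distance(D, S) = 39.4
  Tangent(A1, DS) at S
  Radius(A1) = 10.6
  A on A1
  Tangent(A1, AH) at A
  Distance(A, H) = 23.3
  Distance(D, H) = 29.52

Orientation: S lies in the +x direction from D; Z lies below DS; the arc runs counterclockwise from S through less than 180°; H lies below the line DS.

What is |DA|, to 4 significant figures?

31.01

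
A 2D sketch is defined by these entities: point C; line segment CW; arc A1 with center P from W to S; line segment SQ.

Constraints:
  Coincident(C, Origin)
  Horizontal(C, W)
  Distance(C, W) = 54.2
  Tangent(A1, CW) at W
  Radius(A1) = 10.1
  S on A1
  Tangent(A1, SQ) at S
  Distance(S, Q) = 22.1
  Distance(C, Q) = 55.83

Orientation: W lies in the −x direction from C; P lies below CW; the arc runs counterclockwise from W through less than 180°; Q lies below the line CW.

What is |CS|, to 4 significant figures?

63.62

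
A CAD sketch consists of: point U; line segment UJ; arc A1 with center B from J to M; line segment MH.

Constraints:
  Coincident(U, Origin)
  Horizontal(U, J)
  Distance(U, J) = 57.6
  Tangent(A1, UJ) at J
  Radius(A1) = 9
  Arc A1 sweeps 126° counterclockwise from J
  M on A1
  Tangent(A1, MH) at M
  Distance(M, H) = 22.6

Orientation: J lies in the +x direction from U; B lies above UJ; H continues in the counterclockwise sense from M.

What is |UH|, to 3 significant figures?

61.0

On A1, J sits at bearing -90° from B; a 126° counterclockwise sweep puts M at bearing 36°, so M = B + 9.0·(cos 36°, sin 36°) = (64.9, 14.3). The tangent condition forces BM to be normal to MH, so MH runs along (−sin 36°, cos 36°); with |MH| = 22.6, H = (51.6, 32.6). Then |UH| = |H − U| = 61.0.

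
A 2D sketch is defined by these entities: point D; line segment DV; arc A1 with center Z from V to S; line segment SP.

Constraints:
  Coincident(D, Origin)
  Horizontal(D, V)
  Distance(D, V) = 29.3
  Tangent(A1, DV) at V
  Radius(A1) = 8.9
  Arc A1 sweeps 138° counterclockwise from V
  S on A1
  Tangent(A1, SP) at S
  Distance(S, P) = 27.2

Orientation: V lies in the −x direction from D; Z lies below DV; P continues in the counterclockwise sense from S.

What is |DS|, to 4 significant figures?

38.52

D is at the origin; DV is horizontal with |DV| = 29.3 and V on the −x side, so V = (-29.30, 0.000). The tangent condition forces ZV to be normal to DV, so Z = V + (0, -8.9) = (-29.30, -8.900). On A1, V sits at bearing 90° from Z; a 138° counterclockwise sweep puts S at bearing 228°, so S = Z + 8.9·(cos 228°, sin 228°) = (-35.26, -15.51). Then |DS| = |S − D| = 38.52.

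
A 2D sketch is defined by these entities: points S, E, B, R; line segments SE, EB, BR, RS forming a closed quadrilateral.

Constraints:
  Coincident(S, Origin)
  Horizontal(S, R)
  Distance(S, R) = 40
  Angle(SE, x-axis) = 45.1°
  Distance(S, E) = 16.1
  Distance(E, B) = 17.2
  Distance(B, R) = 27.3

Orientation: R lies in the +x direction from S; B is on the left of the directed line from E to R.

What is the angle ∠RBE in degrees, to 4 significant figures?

84.43°

S is at the origin; S and R share the same y with |SR| = 40.0 and R in +x, so R = (40.0, 0). SE runs at 45.1° with |SE| = 16.1, so E = (11.36, 11.40). B is determined by |EB| = 17.2 and |BR| = 27.3 together: it lies at the intersection of circle(E, 17.2) and circle(R, 27.3). With |ER| = 30.82, the foot of the radical line on ER is 8.121 from E and the perpendicular offset is √(17.2² − 8.121²) = 15.16. Taking the left-of-ER solution: B = (24.52, 22.49).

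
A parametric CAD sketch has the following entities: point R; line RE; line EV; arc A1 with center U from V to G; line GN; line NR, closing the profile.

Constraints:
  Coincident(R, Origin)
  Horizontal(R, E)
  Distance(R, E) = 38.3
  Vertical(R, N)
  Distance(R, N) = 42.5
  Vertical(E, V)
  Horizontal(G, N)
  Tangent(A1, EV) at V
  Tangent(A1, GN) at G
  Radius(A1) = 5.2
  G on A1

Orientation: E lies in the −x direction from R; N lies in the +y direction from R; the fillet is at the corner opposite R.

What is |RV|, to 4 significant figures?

53.46

R is at the origin; R and E share the same y with |RE| = 38.3 and E on the −x side, so E = (-38.30, 0.000). R and N share the same x with |RN| = 42.5 and N on the +y side, so N = (0.000, 42.50). The virtual corner opposite R is at (-38.30, 42.50). Tangency of A1 to EV means the radius UV is perpendicular to EV and A1 meets GN tangentially, so UG is at right angles to GN, with radius 5.2, so the center U sits 5.2 in from both sides at U = (-33.10, 37.30). That places the tangent points at V = (-38.30, 37.30) on EV and G = (-33.10, 42.50) on GN. Then |RV| = |V − R| = 53.46.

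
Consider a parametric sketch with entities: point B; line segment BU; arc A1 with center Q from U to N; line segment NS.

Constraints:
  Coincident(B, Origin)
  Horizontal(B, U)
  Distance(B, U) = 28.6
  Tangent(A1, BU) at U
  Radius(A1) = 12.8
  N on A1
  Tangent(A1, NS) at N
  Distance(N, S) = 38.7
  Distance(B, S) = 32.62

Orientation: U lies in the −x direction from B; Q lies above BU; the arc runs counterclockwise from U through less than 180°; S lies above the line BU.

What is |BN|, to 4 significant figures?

19.78

Checks: |QN| = 12.80 ✓; ∠(QN, NS) = 90.00° ✓; |NS| = 38.70 ✓; |BS| = 32.62 ✓.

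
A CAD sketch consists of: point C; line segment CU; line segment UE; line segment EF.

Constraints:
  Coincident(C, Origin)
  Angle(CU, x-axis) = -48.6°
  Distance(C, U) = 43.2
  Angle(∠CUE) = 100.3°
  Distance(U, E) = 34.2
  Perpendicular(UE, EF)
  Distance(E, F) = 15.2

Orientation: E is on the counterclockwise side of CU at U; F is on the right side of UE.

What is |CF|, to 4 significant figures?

71.33

C is at the origin; CU runs at -48.6° with length 43.2, so U = 43.2·(cos -48.6°, sin -48.6°) = (28.57, -32.40). ∠CUE = 100.3°, so UE runs at -48.6° + (180° − 100.3°) = 31.10° from the x-axis; with |UE| = 34.2, E = U + 34.2·(cos 31.10°, sin 31.10°) = (57.85, -14.74). The perpendicularity gives EF at right angles to UE; with |EF| = 15.2 on the right of UE, F = E + 15.2·(0.5165, -0.8563) = (65.70, -27.75). Then |CF| = |F − C| = 71.33.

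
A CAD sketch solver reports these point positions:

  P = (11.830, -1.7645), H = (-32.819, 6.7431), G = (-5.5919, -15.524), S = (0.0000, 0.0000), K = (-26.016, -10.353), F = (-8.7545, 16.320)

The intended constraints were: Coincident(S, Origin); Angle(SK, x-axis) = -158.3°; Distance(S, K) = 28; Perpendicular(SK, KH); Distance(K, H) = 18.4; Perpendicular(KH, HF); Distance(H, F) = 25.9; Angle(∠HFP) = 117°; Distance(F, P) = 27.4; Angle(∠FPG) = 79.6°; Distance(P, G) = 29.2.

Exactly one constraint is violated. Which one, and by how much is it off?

Distance(P, G) = 29.2 — off by 7.00.

S = (0.00, 0.00) ✓; SK at -158.3° ✓; |SK| = 28.00 ✓; ∠(SK, KH) = 90.00° ✓; |KH| = 18.40 ✓; ∠(KH, HF) = 90.00° ✓; |HF| = 25.90 ✓; ∠HFP = 117.0° ✓; |FP| = 27.40 ✓; ∠FPG = 79.60° ✓; |PG| = 22.20 ✗.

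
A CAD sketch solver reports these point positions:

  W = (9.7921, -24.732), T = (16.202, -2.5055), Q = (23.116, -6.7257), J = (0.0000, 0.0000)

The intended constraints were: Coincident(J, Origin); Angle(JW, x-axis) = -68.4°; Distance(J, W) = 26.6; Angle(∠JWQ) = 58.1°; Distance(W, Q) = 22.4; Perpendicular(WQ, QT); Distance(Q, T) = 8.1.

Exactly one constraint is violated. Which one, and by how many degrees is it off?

Perpendicular(WQ, QT) — off by 5.10°.

J = (0.00, 0.00) ✓; JW at -68.40° ✓; |JW| = 26.60 ✓; ∠JWQ = 58.10° ✓; |WQ| = 22.40 ✓; ∠(WQ, QT) = 95.10° ✗; |QT| = 8.100 ✓.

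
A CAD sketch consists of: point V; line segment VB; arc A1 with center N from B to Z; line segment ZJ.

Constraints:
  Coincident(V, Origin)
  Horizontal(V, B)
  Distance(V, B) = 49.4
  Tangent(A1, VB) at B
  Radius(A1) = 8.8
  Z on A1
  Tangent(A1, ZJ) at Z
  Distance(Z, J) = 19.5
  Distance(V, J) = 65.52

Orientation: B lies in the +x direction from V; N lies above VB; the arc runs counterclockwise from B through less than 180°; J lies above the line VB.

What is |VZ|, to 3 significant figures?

58.8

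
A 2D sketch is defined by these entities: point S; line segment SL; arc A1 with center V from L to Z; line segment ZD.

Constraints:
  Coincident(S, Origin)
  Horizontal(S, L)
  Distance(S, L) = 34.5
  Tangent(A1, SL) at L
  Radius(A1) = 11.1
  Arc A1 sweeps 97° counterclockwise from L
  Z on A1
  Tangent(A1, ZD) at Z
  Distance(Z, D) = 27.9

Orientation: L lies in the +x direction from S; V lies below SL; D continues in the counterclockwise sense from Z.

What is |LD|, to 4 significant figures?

40.86

S is at the origin; SL is horizontal with |SL| = 34.5 and L on the +x side, so L = (34.50, 0.000). The tangent condition forces VL to be normal to SL, so V = L + (0, -11.1) = (34.50, -11.10). On A1, L sits at bearing 90° from V; a 97° counterclockwise sweep puts Z at bearing 187°, so Z = V + 11.1·(cos 187°, sin 187°) = (23.48, -12.45). The tangent condition forces VZ to be normal to ZD, so ZD runs along (−sin 187°, cos 187°); with |ZD| = 27.9, D = (26.88, -40.14). Then |LD| = |D − L| = 40.86.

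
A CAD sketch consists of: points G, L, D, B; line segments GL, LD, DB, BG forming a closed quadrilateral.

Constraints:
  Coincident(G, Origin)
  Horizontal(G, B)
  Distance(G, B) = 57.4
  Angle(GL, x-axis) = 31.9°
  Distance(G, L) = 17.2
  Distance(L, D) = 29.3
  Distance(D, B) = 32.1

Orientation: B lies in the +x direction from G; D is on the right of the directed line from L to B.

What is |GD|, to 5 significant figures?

33.695

G is at the origin; G and B share the same y with |GB| = 57.4 and B in +x, so B = (57.4, 0). GL runs at 31.9° with |GL| = 17.2, so L = (14.602, 9.0891). D is determined by |LD| = 29.3 and |DB| = 32.1 together: it lies at the intersection of circle(L, 29.3) and circle(B, 32.1). With |LB| = 43.752, the foot of the radical line on LB is 19.911 from L and the perpendicular offset is √(29.3² − 19.911²) = 21.495. Taking the right-of-LB solution: D = (29.614, -16.073).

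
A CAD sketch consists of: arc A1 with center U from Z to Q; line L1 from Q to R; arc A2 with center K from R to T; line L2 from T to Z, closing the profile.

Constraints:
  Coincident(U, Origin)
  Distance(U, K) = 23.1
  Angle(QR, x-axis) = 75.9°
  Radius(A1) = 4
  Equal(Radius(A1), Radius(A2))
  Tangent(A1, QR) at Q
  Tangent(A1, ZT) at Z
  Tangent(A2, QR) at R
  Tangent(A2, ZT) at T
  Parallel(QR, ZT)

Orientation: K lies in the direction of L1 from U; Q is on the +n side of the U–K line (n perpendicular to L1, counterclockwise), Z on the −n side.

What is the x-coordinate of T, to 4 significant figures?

9.507

Tangency of A1 to both parallel lines with radius 4.0 puts Q and Z at U ± 4.0·n: Q = (-3.879, 0.9745), Z = (3.879, -0.9745). Equal radii place R and T the same way about K: R = K + 4.0·n = (1.748, 23.38), T = K − 4.0·n = (9.507, 21.43). So T.x = 9.507.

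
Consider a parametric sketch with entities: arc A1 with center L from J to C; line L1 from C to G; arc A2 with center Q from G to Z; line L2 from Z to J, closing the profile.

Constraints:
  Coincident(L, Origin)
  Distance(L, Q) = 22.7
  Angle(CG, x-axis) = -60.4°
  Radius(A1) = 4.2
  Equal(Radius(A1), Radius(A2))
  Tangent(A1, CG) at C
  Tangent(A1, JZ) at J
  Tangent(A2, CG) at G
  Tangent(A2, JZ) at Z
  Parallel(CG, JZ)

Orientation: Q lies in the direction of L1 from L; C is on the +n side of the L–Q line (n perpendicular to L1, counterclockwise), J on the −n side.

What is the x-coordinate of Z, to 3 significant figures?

7.56

Tangency of A1 to both parallel lines with radius 4.2 puts C and J at L ± 4.2·n: C = (3.65, 2.07), J = (-3.65, -2.07). Equal radii place G and Z the same way about Q: G = Q + 4.2·n = (14.9, -17.7), Z = Q − 4.2·n = (7.56, -21.8). So Z.x = 7.56.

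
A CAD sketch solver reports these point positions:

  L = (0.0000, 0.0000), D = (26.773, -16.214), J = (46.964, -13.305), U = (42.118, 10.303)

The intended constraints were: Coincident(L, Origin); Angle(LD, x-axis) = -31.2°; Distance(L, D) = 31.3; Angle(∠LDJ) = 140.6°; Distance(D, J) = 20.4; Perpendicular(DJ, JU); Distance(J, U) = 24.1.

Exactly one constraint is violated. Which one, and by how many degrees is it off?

Perpendicular(DJ, JU) — off by 3.40°.

L = (0.00, 0.00) ✓; LD at -31.20° ✓; |LD| = 31.30 ✓; ∠LDJ = 140.6° ✓; |DJ| = 20.40 ✓; ∠(DJ, JU) = 93.40° ✗; |JU| = 24.10 ✓.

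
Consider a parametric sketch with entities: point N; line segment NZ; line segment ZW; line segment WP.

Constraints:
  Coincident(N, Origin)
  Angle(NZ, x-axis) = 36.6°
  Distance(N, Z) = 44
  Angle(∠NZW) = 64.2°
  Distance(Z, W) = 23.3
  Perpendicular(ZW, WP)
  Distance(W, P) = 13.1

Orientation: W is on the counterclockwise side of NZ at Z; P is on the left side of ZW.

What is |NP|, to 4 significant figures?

26.84

N is at the origin; NZ runs at 36.6° with length 44.0, so Z = 44.0·(cos 36.6°, sin 36.6°) = (35.32, 26.23). ∠NZW = 64.2°, so ZW runs at 36.6° + (180° − 64.2°) = 152.4° from the x-axis; with |ZW| = 23.3, W = Z + 23.3·(cos 152.4°, sin 152.4°) = (14.68, 37.03). ZW ⟂ WP; with |WP| = 13.1 on the left of ZW, P = W + 13.1·(-0.4633, -0.8862) = (8.606, 25.42). Then |NP| = |P − N| = 26.84.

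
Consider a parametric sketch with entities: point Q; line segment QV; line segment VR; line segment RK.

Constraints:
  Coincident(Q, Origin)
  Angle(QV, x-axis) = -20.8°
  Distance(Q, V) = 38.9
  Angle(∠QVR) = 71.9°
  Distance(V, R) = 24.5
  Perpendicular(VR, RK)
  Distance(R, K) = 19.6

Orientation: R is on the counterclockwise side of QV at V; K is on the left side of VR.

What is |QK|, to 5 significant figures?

21.355

Q is at the origin; QV runs at -20.8° with length 38.9, so V = 38.9·(cos -20.8°, sin -20.8°) = (36.365, -13.814). ∠QVR = 71.9°, so VR runs at -20.8° + (180° − 71.9°) = 87.300° from the x-axis; with |VR| = 24.5, R = V + 24.5·(cos 87.300°, sin 87.300°) = (37.519, 10.659). VR ⟂ RK; with |RK| = 19.6 on the left of VR, K = R + 19.6·(-0.99889, 0.047106) = (17.941, 11.582). Then |QK| = |K − Q| = 21.355.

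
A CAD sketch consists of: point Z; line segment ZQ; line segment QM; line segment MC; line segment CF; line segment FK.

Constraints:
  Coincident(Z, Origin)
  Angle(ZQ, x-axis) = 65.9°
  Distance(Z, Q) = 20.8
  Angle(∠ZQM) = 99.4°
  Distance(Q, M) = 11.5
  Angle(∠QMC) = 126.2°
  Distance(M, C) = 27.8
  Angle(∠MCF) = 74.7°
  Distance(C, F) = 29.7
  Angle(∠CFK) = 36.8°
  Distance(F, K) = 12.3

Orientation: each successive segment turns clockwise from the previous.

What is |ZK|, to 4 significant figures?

10.36

Z is at the origin; ZQ runs at 65.9° with length 20.8, so Q = (8.493, 18.99). ∠ZQM = 99.4° gives QM at -14.70° from the x-axis; with |QM| = 11.5, M = (19.62, 16.07). ∠QMC = 126.2° gives MC at -68.50° from the x-axis; with |MC| = 27.8, C = (29.81, -9.797). ∠MCF = 74.7° gives CF at -173.8° from the x-axis; with |CF| = 29.7, F = (0.2793, -13.00). ∠CFK = 36.8° gives FK at 43.00° from the x-axis; with |FK| = 12.3, K = (9.275, -4.616). Then |ZK| = |K − Z| = 10.36.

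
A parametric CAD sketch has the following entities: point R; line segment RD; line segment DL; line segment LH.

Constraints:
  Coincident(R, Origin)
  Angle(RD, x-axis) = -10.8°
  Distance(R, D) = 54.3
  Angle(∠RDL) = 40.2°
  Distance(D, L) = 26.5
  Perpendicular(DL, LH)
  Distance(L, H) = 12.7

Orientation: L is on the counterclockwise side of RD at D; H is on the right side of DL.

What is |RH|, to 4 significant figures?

50.04

∠RDL = 40.2°, so DL runs at -10.8° + (180° − 40.2°) = 129.0° from the x-axis; with |DL| = 26.5, L = D + 26.5·(cos 129.0°, sin 129.0°) = (36.66, 10.42). DL is perpendicular to LH; with |LH| = 12.7 on the right of DL, H = L + 12.7·(0.7771, 0.6293) = (46.53, 18.41). Then |RH| = |H − R| = 50.04.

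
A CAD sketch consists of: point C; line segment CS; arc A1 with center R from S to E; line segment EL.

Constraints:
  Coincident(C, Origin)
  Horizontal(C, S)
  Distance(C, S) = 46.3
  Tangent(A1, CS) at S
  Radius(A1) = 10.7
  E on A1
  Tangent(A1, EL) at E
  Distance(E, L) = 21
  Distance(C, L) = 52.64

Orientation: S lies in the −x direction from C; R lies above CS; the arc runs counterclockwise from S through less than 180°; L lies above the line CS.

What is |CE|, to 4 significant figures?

38.18

Checks: |RE| = 10.70 ✓; ∠(RE, EL) = 90.00° ✓; |EL| = 21.00 ✓; |CL| = 52.64 ✓.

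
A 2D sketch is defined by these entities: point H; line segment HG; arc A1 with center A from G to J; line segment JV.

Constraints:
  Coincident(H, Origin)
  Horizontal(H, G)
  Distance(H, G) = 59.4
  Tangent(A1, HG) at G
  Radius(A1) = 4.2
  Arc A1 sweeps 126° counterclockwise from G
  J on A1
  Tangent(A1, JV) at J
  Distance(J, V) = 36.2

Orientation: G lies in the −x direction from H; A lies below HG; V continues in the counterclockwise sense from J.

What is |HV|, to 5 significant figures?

54.924

On A1, G sits at bearing 90° from A; a 126° counterclockwise sweep puts J at bearing 216°, so J = A + 4.2·(cos 216°, sin 216°) = (-62.798, -6.6687). A1 meets JV tangentially, so AJ is at right angles to JV, so JV runs along (−sin 216°, cos 216°); with |JV| = 36.2, V = (-41.520, -35.955). Then |HV| = |V − H| = 54.924.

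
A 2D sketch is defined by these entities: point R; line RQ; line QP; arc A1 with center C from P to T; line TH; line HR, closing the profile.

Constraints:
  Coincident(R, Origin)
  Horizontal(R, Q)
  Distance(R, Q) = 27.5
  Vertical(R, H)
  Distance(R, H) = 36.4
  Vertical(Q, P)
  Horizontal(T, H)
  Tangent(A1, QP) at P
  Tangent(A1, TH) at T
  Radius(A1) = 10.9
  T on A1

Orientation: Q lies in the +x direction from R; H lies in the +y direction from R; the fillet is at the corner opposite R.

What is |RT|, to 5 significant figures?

40.006

R is at the origin; R and Q share the same y with |RQ| = 27.5 and Q on the +x side, so Q = (27.500, 0.0000). R and H share the same x with |RH| = 36.4 and H on the +y side, so H = (0.0000, 36.400). The virtual corner opposite R is at (27.500, 36.400). A1 meets QP tangentially, so CP is at right angles to QP and the tangent condition forces CT to be normal to TH, with radius 10.9, so the center C sits 10.9 in from both sides at C = (16.600, 25.500). That places the tangent points at P = (27.500, 25.500) on QP and T = (16.600, 36.400) on TH. Then |RT| = |T − R| = 40.006.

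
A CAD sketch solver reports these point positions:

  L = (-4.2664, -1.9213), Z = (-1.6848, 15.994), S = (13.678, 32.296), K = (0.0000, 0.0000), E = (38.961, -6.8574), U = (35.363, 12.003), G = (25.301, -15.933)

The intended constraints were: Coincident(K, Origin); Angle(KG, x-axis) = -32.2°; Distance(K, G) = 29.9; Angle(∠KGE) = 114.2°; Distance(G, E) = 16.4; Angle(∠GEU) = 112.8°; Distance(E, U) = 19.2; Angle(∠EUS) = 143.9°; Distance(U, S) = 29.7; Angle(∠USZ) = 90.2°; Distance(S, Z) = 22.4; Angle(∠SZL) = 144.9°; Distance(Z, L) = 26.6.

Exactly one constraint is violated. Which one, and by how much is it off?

Distance(Z, L) = 26.6 — off by 8.50.

K = (0.00, 0.00) ✓; KG at -32.20° ✓; |KG| = 29.90 ✓; ∠KGE = 114.2° ✓; |GE| = 16.40 ✓; ∠GEU = 112.8° ✓; |EU| = 19.20 ✓; ∠EUS = 143.9° ✓; |US| = 29.70 ✓; ∠USZ = 90.20° ✓; |SZ| = 22.40 ✓; ∠SZL = 144.9° ✓; |ZL| = 18.10 ✗.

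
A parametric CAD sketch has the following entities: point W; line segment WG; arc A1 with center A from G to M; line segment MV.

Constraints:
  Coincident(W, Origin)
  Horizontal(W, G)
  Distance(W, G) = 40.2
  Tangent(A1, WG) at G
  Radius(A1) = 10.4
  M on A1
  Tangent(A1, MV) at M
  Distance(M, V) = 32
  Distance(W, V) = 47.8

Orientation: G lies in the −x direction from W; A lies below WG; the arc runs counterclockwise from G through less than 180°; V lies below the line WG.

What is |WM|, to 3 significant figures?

50.8

Checks: |AM| = 10.40 ✓; ∠(AM, MV) = 90.00° ✓; |MV| = 32.00 ✓; |WV| = 47.80 ✓.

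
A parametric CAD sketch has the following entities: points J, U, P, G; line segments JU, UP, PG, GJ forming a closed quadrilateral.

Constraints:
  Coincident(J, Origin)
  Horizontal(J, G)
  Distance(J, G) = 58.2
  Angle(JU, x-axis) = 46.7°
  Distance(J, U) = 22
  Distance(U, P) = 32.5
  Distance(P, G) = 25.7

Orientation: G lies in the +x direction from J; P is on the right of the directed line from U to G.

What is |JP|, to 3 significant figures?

36.0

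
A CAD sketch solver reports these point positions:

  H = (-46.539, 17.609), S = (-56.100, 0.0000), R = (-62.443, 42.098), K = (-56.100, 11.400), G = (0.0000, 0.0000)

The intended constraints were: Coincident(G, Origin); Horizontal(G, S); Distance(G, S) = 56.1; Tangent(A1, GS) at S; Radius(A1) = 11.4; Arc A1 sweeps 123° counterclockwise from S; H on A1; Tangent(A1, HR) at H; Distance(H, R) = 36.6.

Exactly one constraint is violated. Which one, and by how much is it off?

Distance(H, R) = 36.6 — off by 7.40.

G = (0.00, 0.00) ✓; G.y = 0.00, S.y = 0.00 ✓; |GS| = 56.10 ✓; ∠(KS, SG) = 90.00° ✓; |KS| = 11.40 ✓; bearing(K→H) − bearing(K→S) = 123.0° ✓; |KH| = 11.40 ✓; ∠(KH, HR) = 90.00° ✓; |HR| = 29.20 ✗.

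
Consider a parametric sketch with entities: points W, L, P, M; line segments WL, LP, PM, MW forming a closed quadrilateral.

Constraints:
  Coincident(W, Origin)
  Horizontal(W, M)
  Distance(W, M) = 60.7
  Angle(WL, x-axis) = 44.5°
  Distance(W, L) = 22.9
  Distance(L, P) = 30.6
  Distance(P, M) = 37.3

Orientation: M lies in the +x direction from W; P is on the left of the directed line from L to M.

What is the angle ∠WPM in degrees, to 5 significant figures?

82.220°

Checks: |LP| = 30.60 ✓; |PM| = 37.30 ✓.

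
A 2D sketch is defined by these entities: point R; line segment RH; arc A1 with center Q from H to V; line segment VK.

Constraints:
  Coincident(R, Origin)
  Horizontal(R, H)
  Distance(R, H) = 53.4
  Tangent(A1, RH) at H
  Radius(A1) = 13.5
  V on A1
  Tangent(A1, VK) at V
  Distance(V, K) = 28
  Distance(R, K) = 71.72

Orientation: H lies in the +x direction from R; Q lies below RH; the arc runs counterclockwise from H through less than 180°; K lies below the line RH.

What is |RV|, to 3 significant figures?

46.6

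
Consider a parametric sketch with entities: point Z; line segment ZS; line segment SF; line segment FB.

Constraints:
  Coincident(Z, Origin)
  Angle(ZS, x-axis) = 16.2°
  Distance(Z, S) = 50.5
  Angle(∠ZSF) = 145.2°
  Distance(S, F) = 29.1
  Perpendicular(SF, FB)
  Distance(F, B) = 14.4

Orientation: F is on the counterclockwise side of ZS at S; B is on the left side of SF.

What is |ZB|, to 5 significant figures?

72.026

Z is at the origin; ZS runs at 16.2° with length 50.5, so S = 50.5·(cos 16.2°, sin 16.2°) = (48.495, 14.089). ∠ZSF = 145.2°, so SF runs at 16.2° + (180° − 145.2°) = 51.000° from the x-axis; with |SF| = 29.1, F = S + 29.1·(cos 51.000°, sin 51.000°) = (66.808, 36.704). SF is perpendicular to FB; with |FB| = 14.4 on the left of SF, B = F + 14.4·(-0.77715, 0.62932) = (55.617, 45.766). Then |ZB| = |B − Z| = 72.026.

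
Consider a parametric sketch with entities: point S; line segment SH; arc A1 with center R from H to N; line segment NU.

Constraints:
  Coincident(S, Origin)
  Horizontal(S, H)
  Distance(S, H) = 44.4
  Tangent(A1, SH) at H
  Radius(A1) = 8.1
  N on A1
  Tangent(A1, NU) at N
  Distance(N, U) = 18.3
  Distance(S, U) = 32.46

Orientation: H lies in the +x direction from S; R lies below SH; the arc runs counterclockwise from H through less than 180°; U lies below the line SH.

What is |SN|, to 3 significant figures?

38.0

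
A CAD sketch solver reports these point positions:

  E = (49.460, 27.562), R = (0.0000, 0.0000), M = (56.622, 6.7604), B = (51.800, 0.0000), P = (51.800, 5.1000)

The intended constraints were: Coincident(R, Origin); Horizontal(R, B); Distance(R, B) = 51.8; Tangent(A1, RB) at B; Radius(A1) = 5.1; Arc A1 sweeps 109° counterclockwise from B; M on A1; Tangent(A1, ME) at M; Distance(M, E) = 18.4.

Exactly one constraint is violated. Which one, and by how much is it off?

Distance(M, E) = 18.4 — off by 3.60.

R = (0.00, 0.00) ✓; R.y = 0.00, B.y = 0.00 ✓; |RB| = 51.80 ✓; ∠(PB, BR) = 90.00° ✓; |PB| = 5.100 ✓; bearing(P→M) − bearing(P→B) = 109.0° ✓; |PM| = 5.100 ✓; ∠(PM, ME) = 90.00° ✓; |ME| = 22.00 ✗.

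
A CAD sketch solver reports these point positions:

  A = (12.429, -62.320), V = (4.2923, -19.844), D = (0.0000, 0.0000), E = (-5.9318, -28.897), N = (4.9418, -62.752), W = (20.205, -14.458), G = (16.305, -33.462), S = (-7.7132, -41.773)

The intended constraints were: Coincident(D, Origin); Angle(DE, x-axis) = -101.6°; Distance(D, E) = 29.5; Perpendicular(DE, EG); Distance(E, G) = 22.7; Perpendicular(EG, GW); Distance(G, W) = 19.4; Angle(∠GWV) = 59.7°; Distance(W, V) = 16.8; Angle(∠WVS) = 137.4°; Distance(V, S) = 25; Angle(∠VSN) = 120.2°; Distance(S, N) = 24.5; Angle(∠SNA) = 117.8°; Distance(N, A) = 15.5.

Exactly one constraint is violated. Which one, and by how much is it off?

Distance(N, A) = 15.5 — off by 8.00.

D = (0.00, 0.00) ✓; DE at -101.6° ✓; |DE| = 29.50 ✓; ∠(DE, EG) = 90.00° ✓; |EG| = 22.70 ✓; ∠(EG, GW) = 90.00° ✓; |GW| = 19.40 ✓; ∠GWV = 59.70° ✓; |WV| = 16.80 ✓; ∠WVS = 137.4° ✓; |VS| = 25.00 ✓; ∠VSN = 120.2° ✓; |SN| = 24.50 ✓; ∠SNA = 117.8° ✓; |NA| = 7.500 ✗.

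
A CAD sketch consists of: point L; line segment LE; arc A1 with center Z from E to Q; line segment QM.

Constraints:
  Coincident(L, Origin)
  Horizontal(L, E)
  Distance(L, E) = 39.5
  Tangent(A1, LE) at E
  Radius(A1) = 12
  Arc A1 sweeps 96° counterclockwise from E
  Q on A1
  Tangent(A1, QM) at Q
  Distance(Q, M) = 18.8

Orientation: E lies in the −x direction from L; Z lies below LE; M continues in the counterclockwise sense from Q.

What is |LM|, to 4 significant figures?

58.89

L is at the origin; L and E share the same y with |LE| = 39.5 and E on the −x side, so E = (-39.50, 0.000). Since A1 is tangent to LE there, ZE ⟂ LE, so Z = E + (0, -12) = (-39.50, -12.00). On A1, E sits at bearing 90° from Z; a 96° counterclockwise sweep puts Q at bearing 186°, so Q = Z + 12.0·(cos 186°, sin 186°) = (-51.43, -13.25). A1 meets QM tangentially, so ZQ is at right angles to QM, so QM runs along (−sin 186°, cos 186°); with |QM| = 18.8, M = (-49.47, -31.95). Then |LM| = |M − L| = 58.89.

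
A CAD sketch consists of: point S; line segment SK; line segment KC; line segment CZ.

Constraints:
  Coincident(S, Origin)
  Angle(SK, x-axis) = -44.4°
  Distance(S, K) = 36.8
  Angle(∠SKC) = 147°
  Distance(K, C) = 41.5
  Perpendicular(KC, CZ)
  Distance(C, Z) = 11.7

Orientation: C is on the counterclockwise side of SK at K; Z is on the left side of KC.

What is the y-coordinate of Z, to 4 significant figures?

-22.48

∠SKC = 147.0°, so KC runs at -44.4° + (180° − 147.0°) = -11.40° from the x-axis; with |KC| = 41.5, C = K + 41.5·(cos -11.40°, sin -11.40°) = (66.97, -33.95). The perpendicularity gives CZ at right angles to KC; with |CZ| = 11.7 on the left of KC, Z = C + 11.7·(0.1977, 0.9803) = (69.29, -22.48). So Z.y = -22.48.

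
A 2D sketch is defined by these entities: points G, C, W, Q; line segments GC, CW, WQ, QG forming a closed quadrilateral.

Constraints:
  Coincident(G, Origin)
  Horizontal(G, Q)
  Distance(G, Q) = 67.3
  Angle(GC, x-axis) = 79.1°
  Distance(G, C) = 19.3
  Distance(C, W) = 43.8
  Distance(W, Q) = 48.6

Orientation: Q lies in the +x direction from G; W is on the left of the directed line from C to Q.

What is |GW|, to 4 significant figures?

58.37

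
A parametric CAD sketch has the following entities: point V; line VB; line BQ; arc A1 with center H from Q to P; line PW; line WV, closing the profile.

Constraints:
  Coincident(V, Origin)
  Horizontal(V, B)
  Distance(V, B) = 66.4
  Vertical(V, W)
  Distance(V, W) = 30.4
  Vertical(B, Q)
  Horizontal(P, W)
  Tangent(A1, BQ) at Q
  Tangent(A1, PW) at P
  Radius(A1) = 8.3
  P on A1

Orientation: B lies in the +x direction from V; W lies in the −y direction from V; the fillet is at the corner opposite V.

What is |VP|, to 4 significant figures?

65.57

V is at the origin; VB is horizontal with |VB| = 66.4 and B on the +x side, so B = (66.40, 0.000). V and W share the same x with |VW| = 30.4 and W on the −y side, so W = (0.000, -30.40). The virtual corner opposite V is at (66.40, -30.40). A1 meets BQ tangentially, so HQ is at right angles to BQ and the tangent condition forces HP to be normal to PW, with radius 8.3, so the center H sits 8.3 in from both sides at H = (58.10, -22.10). That places the tangent points at Q = (66.40, -22.10) on BQ and P = (58.10, -30.40) on PW. Then |VP| = |P − V| = 65.57.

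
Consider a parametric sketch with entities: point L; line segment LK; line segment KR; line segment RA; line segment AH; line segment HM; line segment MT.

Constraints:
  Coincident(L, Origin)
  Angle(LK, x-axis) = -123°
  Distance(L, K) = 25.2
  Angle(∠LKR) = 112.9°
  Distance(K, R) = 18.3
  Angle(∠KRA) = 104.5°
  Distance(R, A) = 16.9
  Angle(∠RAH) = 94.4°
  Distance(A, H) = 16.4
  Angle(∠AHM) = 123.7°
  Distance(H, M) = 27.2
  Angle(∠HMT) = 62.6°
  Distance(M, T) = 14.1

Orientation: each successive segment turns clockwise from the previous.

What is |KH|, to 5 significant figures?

22.781

L is at the origin; LK runs at -123.0° with length 25.2, so K = (-13.725, -21.134). ∠LKR = 112.9° gives KR at 169.90° from the x-axis; with |KR| = 18.3, R = (-31.741, -17.925). ∠KRA = 104.5° gives RA at 94.400° from the x-axis; with |RA| = 16.9, A = (-33.038, -1.0751). ∠RAH = 94.4° gives AH at 8.8000° from the x-axis; with |AH| = 16.4, H = (-16.831, 1.4339). Then |KH| = |H − K| = 22.781.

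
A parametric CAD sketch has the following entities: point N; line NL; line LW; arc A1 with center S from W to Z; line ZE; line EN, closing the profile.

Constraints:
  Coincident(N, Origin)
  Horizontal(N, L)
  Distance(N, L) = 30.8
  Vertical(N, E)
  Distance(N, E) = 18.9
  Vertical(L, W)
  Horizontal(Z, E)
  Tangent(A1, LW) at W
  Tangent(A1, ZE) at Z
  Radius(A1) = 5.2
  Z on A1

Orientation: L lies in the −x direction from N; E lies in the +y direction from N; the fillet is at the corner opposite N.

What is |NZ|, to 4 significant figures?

31.82

N is at the origin; NL is horizontal with |NL| = 30.8 and L on the −x side, so L = (-30.80, 0.000). N and E share the same x with |NE| = 18.9 and E on the +y side, so E = (0.000, 18.90). The virtual corner opposite N is at (-30.80, 18.90). The tangent condition forces SW to be normal to LW and tangency of A1 to ZE means the radius SZ is perpendicular to ZE, with radius 5.2, so the center S sits 5.2 in from both sides at S = (-25.60, 13.70). That places the tangent points at W = (-30.80, 13.70) on LW and Z = (-25.60, 18.90) on ZE. Then |NZ| = |Z − N| = 31.82.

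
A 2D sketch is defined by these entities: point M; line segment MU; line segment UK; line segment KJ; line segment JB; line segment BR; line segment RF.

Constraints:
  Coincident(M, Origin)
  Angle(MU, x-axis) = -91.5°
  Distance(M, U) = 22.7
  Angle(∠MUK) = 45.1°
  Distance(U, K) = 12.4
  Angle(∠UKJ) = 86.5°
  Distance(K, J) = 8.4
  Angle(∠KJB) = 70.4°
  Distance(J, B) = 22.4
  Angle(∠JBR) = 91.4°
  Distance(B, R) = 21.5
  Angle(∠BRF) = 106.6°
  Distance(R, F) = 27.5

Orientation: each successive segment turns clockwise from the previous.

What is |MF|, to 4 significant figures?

35.63

M is at the origin; MU runs at -91.5° with length 22.7, so U = (-0.5942, -22.69). ∠MUK = 45.1° gives UK at 133.6° from the x-axis; with |UK| = 12.4, K = (-9.145, -13.71). ∠UKJ = 86.5° gives KJ at 40.10° from the x-axis; with |KJ| = 8.4, J = (-2.720, -8.302). ∠KJB = 70.4° gives JB at -69.50° from the x-axis; with |JB| = 22.4, B = (5.124, -29.28). ∠JBR = 91.4° gives BR at -158.1° from the x-axis; with |BR| = 21.5, R = (-14.82, -37.30). ∠BRF = 106.6° gives RF at 128.5° from the x-axis; with |RF| = 27.5, F = (-31.94, -15.78). Then |MF| = |F − M| = 35.63.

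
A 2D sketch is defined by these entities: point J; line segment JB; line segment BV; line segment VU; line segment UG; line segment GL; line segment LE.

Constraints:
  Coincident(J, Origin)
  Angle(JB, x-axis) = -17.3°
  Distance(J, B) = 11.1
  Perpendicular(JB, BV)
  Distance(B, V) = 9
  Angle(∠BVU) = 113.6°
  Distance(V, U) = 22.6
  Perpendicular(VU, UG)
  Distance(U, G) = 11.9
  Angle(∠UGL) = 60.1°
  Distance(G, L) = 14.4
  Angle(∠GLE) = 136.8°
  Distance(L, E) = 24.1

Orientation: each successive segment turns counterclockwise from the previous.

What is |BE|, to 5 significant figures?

27.419

∠UGL = 60.1° gives GL at -11.000° from the x-axis; with |GL| = 14.4, L = (2.5359, 8.3468). ∠GLE = 136.8° gives LE at 32.200° from the x-axis; with |LE| = 24.1, E = (22.929, 21.189). Then |BE| = |E − B| = 27.419.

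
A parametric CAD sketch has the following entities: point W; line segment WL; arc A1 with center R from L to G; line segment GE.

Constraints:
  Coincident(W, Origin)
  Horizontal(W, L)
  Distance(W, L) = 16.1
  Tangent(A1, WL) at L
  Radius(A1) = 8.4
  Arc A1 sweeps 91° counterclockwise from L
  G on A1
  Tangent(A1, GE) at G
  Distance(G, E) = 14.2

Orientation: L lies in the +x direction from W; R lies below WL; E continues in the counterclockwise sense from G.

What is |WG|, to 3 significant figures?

11.5

A1 meets WL tangentially, so RL is at right angles to WL, so R = L + (0, -8.4) = (16.1, -8.40). On A1, L sits at bearing 90° from R; a 91° counterclockwise sweep puts G at bearing 181°, so G = R + 8.4·(cos 181°, sin 181°) = (7.70, -8.55). Then |WG| = |G − W| = 11.5.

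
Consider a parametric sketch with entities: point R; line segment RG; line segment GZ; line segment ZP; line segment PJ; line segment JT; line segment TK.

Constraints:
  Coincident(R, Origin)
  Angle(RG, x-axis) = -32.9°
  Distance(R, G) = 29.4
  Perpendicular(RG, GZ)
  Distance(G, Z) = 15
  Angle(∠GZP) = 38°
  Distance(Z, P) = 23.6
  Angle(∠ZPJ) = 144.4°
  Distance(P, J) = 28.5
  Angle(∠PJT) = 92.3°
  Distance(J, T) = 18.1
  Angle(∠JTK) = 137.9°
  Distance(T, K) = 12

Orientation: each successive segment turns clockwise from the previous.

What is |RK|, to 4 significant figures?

48.90

R is at the origin; RG runs at -32.9° with length 29.4, so G = (24.68, -15.97). RG ⟂ GZ, so GZ runs at -122.9°; with |GZ| = 15.0, Z = (16.54, -28.56). ∠GZP = 38.0° gives ZP at 95.10° from the x-axis; with |ZP| = 23.6, P = (14.44, -5.057). ∠ZPJ = 144.4° gives PJ at 59.50° from the x-axis; with |PJ| = 28.5, J = (28.90, 19.50). ∠PJT = 92.3° gives JT at -28.20° from the x-axis; with |JT| = 18.1, T = (44.86, 10.95). ∠JTK = 137.9° gives TK at -70.30° from the x-axis; with |TK| = 12.0, K = (48.90, -0.3514). Then |RK| = |K − R| = 48.90.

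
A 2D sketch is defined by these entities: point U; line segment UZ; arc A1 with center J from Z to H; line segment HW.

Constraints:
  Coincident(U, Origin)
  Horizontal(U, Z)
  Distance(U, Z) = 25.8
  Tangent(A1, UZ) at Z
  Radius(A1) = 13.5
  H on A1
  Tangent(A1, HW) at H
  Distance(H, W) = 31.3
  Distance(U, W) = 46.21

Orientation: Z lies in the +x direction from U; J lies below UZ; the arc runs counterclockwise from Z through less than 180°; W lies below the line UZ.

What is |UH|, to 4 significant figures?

18.15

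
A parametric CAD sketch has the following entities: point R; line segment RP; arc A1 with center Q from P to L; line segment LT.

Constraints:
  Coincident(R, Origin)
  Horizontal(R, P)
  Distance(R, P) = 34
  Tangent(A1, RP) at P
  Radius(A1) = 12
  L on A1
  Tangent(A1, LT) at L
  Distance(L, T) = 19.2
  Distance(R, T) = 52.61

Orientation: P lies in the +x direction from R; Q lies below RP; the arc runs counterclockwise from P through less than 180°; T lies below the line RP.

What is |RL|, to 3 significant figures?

33.4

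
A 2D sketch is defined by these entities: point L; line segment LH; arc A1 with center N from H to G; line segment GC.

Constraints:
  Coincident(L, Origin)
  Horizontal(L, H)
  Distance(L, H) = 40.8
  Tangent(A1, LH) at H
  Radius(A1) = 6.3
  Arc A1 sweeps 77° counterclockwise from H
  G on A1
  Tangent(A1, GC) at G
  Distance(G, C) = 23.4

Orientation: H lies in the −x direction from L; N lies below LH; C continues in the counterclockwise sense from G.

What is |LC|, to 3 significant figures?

59.1

L is at the origin; LH is horizontal with |LH| = 40.8 and H on the −x side, so H = (-40.8, 0.00). A1 meets LH tangentially, so NH is at right angles to LH, so N = H + (0, -6.3) = (-40.8, -6.30). On A1, H sits at bearing 90° from N; a 77° counterclockwise sweep puts G at bearing 167°, so G = N + 6.3·(cos 167°, sin 167°) = (-46.9, -4.88). Since A1 is tangent to GC there, NG ⟂ GC, so GC runs along (−sin 167°, cos 167°); with |GC| = 23.4, C = (-52.2, -27.7). Then |LC| = |C − L| = 59.1.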